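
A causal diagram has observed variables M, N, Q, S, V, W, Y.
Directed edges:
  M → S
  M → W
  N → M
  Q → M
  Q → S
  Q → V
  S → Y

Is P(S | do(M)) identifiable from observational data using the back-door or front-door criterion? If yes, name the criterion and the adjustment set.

P(S|do(M)): backdoor, adjust for {Q}.

desc(M)\{M}={S,W,Y}; candidates ⊆ {N,Q,V}.
size 0: {}; under {} M still reaches {N,Q,S,V,Y} ∋ S.
{Q}: M⊥S given {Q} in G with M→· removed — back-door holds.
P(S|do(M)) = Σ_{Q} P(S|M,Q)·P(Q).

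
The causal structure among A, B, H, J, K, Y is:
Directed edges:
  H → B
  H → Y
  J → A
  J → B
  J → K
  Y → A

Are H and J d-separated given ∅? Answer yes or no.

Yes — H ⊥ J | ∅.

Bayes-Ball from H | ∅ reaches {A,B,Y}.
J ∉ reach(H|∅) ⇒ H ⊥ J | ∅.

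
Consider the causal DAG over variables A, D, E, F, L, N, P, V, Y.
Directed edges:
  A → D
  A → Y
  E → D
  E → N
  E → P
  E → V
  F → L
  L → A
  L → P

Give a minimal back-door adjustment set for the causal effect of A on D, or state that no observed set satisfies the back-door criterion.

A→D: minimal back-door set ∅.

desc(A)\{A}={D,Y}; candidates ⊆ {E,F,L,N,P,V}.
∅: A⊥D given ∅ in G with A→· removed — back-door holds.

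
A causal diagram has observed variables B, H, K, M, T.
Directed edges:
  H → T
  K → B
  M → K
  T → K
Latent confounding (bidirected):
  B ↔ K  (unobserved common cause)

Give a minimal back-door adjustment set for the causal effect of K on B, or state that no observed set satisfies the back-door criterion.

K→B: no observed back-door set.

desc(K)\{K}={B}; candidates ⊆ {H,M,T}.
K↔B: latent back-door arc(s) into K.
size 0: {}; under {} K still reaches {B,H,M,T} ∋ B.
size 1: {H}, {M}, {T}; under {H} K still reaches {B,M,T} ∋ B.
size 2: {H,M}, {H,T}, {M,T}; under {H,M} K still reaches {B,T} ∋ B.
K↔B cannot be blocked by any observed set — no back-door set.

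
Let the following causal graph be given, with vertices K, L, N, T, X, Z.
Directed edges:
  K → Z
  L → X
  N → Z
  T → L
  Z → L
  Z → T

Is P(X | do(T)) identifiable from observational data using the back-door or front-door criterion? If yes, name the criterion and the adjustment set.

P(X|do(T)): backdoor, adjust for {Z}.

desc(T)\{T}={L,X}; candidates ⊆ {K,N,Z}.
size 0: {}; under {} T still reaches {K,L,N,X,Z} ∋ X.
{Z}: T⊥X given {Z} in G with T→· removed — back-door holds.
P(X|do(T)) = Σ_{Z} P(X|T,Z)·P(Z).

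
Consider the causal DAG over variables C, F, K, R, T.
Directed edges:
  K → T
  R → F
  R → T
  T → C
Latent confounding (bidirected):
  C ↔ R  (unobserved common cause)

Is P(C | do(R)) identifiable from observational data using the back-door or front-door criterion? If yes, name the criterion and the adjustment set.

P(C|do(R)): frontdoor, adjust for {T}.

desc(R)\{R}={C,F,T}; candidates ⊆ {K}.
R↔C: latent back-door arc(s) into R.
size 0: {}; under {} R still reaches {C} ∋ C.
size 1: {K}; under {K} R still reaches {C} ∋ C.
R↔C cannot be blocked by any observed set — no back-door set.
{T}: (i) intercepts every directed R→C path; (ii) no back-door R→{T}; (iii) {R} blocks every back-door {T}→C. Front-door holds.
P(C|do(R)) = Σ_{T} P(T|R) Σ_{R'} P(C|T,R')P(R').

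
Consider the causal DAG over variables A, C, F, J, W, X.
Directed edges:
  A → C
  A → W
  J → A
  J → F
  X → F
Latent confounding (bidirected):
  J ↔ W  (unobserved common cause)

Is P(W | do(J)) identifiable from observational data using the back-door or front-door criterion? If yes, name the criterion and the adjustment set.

P(W|do(J)): frontdoor, adjust for {A}.

desc(J)\{J}={A,C,F,W}; candidates ⊆ {X}.
J↔W: latent back-door arc(s) into J.
size 0: {}; under {} J still reaches {W} ∋ W.
size 1: {X}; under {X} J still reaches {W} ∋ W.
J↔W cannot be blocked by any observed set — no back-door set.
{A}: (i) intercepts every directed J→W path; (ii) no back-door J→{A}; (iii) {J} blocks every back-door {A}→W. Front-door holds.
P(W|do(J)) = Σ_{A} P(A|J) Σ_{J'} P(W|A,J')P(J').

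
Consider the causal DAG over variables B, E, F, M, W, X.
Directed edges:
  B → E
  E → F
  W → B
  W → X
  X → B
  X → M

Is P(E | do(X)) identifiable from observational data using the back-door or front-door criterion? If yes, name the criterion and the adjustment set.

P(E|do(X)): backdoor, adjust for {W}.

desc(X)\{X}={B,E,F,M}; candidates ⊆ {W}.
size 0: {}; under {} X still reaches {B,E,F,W} ∋ E.
{W}: X⊥E given {W} in G with X→· removed — back-door holds.
P(E|do(X)) = Σ_{W} P(E|X,W)·P(W).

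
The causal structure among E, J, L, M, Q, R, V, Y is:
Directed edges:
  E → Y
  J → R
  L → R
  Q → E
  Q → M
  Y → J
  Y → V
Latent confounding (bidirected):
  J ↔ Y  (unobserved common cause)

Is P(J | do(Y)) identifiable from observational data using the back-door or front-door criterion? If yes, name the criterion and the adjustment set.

P(J|do(Y)): not identifiable (no BD/FD set).

desc(Y)\{Y}={J,R,V}; candidates ⊆ {E,L,M,Q}.
Y↔J: latent back-door arc(s) into Y.
size 0: {}; under {} Y still reaches {E,J,M,Q,R} ∋ J.
size 1: {E}, {L}, {M} …(+1); under {E} Y still reaches {J,R} ∋ J.
size 2: {E,L}, {E,M}, {E,Q} …(+3); under {E,L} Y still reaches {J,R} ∋ J.
Y↔J cannot be blocked by any observed set — no back-door set.
No mediator lies on a directed Y→…→J path.
Neither criterion identifies P(J|do(Y)) in this graph.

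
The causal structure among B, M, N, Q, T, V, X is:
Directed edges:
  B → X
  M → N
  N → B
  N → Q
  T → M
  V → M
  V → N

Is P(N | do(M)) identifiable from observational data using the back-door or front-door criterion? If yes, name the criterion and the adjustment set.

desc(M)\{M}={B,N,Q,X}; candidates ⊆ {T,V}.
size 0: {}; under {} M still reaches {B,N,Q,T,V,X} ∋ N.
{V}: M⊥N given {V} in G with M→· removed — back-door holds.
P(N|do(M)) = Σ_{V} P(N|M,V)·P(V).

P(N|do(M)): backdoor, adjust for {V}.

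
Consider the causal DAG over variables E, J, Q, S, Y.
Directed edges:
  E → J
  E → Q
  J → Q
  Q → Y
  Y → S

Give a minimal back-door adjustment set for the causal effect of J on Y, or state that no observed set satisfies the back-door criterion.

J→Y: minimal back-door set {E}.

desc(J)\{J}={Q,S,Y}; candidates ⊆ {E}.
size 0: {}; under {} J still reaches {E,Q,S,Y} ∋ Y.
{E}: J⊥Y given {E} in G with J→· removed — back-door holds.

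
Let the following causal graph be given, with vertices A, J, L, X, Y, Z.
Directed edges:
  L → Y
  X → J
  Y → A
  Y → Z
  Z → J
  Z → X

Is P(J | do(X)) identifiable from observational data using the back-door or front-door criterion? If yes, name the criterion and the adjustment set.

desc(X)\{X}={J}; candidates ⊆ {A,L,Y,Z}.
size 0: {}; under {} X still reaches {A,J,L,Y,Z} ∋ J.
{Z}: X⊥J given {Z} in G with X→· removed — back-door holds.
P(J|do(X)) = Σ_{Z} P(J|X,Z)·P(Z).

P(J|do(X)): backdoor, adjust for {Z}.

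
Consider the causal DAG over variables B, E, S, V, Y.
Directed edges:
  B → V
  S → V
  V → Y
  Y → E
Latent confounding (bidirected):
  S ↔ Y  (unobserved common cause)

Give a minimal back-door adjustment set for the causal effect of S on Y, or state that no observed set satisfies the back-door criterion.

S→Y: no observed back-door set.

desc(S)\{S}={E,V,Y}; candidates ⊆ {B}.
S↔Y: latent back-door arc(s) into S.
size 0: {}; under {} S still reaches {E,Y} ∋ Y.
size 1: {B}; under {B} S still reaches {E,Y} ∋ Y.
S↔Y cannot be blocked by any observed set — no back-door set.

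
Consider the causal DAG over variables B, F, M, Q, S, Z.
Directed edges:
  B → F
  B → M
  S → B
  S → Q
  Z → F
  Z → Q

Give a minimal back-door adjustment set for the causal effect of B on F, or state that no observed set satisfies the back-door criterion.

desc(B)\{B}={F,M}; candidates ⊆ {Q,S,Z}.
∅: B⊥F given ∅ in G with B→· removed — back-door holds.

B→F: minimal back-door set ∅.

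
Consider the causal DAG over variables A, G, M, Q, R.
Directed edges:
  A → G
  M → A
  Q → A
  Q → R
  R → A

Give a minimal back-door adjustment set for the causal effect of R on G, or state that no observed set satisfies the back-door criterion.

desc(R)\{R}={A,G}; candidates ⊆ {M,Q}.
size 0: {}; under {} R still reaches {A,G,Q} ∋ G.
{Q}: R⊥G given {Q} in G with R→· removed — back-door holds.

R→G: minimal back-door set {Q}.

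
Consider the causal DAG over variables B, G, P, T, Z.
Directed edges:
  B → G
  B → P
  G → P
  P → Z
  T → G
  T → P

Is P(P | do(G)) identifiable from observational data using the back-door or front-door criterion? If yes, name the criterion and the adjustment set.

desc(G)\{G}={P,Z}; candidates ⊆ {B,T}.
size 0: {}; under {} G still reaches {B,P,T,Z} ∋ P.
size 1: {B}, {T}; under {B} G still reaches {P,T,Z} ∋ P.
{B,T}: G⊥P given {B,T} in G with G→· removed — back-door holds.
P(P|do(G)) = Σ_{B,T} P(P|G,B,T)·P(B,T).

P(P|do(G)): backdoor, adjust for {B, T}.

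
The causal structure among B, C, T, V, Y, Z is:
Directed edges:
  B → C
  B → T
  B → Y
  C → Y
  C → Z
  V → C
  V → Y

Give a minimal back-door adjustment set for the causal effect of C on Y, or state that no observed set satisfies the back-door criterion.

desc(C)\{C}={Y,Z}; candidates ⊆ {B,T,V}.
size 0: {}; under {} C still reaches {B,T,V,Y} ∋ Y.
size 1: {B}, {T}, {V}; under {B} C still reaches {V,Y} ∋ Y.
{B,V}: C⊥Y given {B,V} in G with C→· removed — back-door holds.

C→Y: minimal back-door set {B, V}.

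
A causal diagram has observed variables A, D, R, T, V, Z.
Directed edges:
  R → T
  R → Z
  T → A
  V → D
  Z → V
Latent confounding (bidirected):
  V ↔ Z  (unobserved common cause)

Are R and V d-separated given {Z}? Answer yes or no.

No — R and V are d-connected given {Z}.

Bayes-Ball from R | {Z} reaches {A,D,T,V}.
V ∈ reach(R|{Z}) ⇒ R ⊥̸ V | {Z}.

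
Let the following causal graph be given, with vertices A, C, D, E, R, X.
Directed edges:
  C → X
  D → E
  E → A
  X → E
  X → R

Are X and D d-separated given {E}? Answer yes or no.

Bayes-Ball from X | {E} reaches {C,D,R}.
D ∈ reach(X|{E}) ⇒ X ⊥̸ D | {E}.

No — X and D are d-connected given {E}.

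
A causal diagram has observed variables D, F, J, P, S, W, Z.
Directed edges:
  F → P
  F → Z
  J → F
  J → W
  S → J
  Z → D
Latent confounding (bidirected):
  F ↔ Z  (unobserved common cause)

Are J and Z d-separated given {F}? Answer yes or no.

Bayes-Ball from J | {F} reaches {D,S,W,Z}.
Z ∈ reach(J|{F}) ⇒ J ⊥̸ Z | {F}.

No — J and Z are d-connected given {F}.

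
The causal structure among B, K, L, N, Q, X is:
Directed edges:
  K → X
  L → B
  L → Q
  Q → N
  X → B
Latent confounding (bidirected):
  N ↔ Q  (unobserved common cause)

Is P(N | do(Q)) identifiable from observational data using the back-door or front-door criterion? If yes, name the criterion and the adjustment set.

desc(Q)\{Q}={N}; candidates ⊆ {B,K,L,X}.
Q↔N: latent back-door arc(s) into Q.
size 0: {}; under {} Q still reaches {B,L,N} ∋ N.
size 1: {B}, {K}, {L} …(+1); under {B} Q still reaches {K,L,N,X} ∋ N.
size 2: {B,K}, {B,L}, {B,X} …(+3); under {B,K} Q still reaches {L,N,X} ∋ N.
Q↔N cannot be blocked by any observed set — no back-door set.
No mediator lies on a directed Q→…→N path.
Neither criterion identifies P(N|do(Q)) in this graph.

P(N|do(Q)): not identifiable (no BD/FD set).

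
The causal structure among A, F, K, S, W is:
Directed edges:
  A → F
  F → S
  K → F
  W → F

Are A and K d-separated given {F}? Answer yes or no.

Bayes-Ball from A | {F} reaches {K,W}.
K ∈ reach(A|{F}) ⇒ A ⊥̸ K | {F}.

No — A and K are d-connected given {F}.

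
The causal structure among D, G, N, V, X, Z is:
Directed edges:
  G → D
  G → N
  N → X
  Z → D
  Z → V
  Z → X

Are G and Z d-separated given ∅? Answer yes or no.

Yes — G ⊥ Z | ∅.

Bayes-Ball from G | ∅ reaches {D,N,X}.
Z ∉ reach(G|∅) ⇒ G ⊥ Z | ∅.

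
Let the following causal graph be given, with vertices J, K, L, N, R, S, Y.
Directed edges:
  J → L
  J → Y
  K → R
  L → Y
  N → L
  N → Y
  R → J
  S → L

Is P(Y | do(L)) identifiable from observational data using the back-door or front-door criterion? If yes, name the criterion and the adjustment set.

desc(L)\{L}={Y}; candidates ⊆ {J,K,N,R,S}.
size 0: {}; under {} L still reaches {J,K,N,R,S,Y} ∋ Y.
size 1: {J}, {K}, {N} …(+2); under {J} L still reaches {N,S,Y} ∋ Y.
{J,N}: L⊥Y given {J,N} in G with L→· removed — back-door holds.
P(Y|do(L)) = Σ_{J,N} P(Y|L,J,N)·P(J,N).

P(Y|do(L)): backdoor, adjust for {J, N}.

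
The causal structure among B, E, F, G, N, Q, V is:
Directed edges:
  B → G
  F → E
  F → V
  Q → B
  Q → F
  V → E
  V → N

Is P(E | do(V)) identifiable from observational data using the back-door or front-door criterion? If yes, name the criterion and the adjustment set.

desc(V)\{V}={E,N}; candidates ⊆ {B,F,G,Q}.
size 0: {}; under {} V still reaches {B,E,F,G,Q} ∋ E.
{F}: V⊥E given {F} in G with V→· removed — back-door holds.
P(E|do(V)) = Σ_{F} P(E|V,F)·P(F).

P(E|do(V)): backdoor, adjust for {F}.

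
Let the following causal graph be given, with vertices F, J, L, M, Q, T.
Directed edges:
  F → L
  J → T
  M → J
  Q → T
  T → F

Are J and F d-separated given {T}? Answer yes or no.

Bayes-Ball from J | {T} reaches {M,Q}.
F ∉ reach(J|{T}) ⇒ J ⊥ F | {T}.

Yes — J ⊥ F | {T}.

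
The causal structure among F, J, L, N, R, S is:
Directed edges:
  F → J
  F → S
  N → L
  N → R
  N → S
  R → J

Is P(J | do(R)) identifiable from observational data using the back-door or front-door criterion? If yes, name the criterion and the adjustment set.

P(J|do(R)): backdoor, adjust for ∅.

desc(R)\{R}={J}; candidates ⊆ {F,L,N,S}.
∅: R⊥J given ∅ in G with R→· removed — back-door holds.
P(J|do(R)) = P(J|R) — no adjustment needed.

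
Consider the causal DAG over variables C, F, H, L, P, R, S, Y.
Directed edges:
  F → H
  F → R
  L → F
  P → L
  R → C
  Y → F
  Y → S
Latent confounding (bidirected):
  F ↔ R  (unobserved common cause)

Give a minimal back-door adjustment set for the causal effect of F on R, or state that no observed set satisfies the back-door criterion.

F→R: no observed back-door set.

desc(F)\{F}={C,H,R}; candidates ⊆ {L,P,S,Y}.
F↔R: latent back-door arc(s) into F.
size 0: {}; under {} F still reaches {C,L,P,R,S,Y} ∋ R.
size 1: {L}, {P}, {S} …(+1); under {L} F still reaches {C,R,S,Y} ∋ R.
size 2: {L,P}, {L,S}, {L,Y} …(+3); under {L,P} F still reaches {C,R,S,Y} ∋ R.
F↔R cannot be blocked by any observed set — no back-door set.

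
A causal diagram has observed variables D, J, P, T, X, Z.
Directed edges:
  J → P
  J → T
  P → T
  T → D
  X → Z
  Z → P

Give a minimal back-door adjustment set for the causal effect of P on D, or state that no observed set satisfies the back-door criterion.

desc(P)\{P}={D,T}; candidates ⊆ {J,X,Z}.
size 0: {}; under {} P still reaches {D,J,T,X,Z} ∋ D.
{J}: P⊥D given {J} in G with P→· removed — back-door holds.

P→D: minimal back-door set {J}.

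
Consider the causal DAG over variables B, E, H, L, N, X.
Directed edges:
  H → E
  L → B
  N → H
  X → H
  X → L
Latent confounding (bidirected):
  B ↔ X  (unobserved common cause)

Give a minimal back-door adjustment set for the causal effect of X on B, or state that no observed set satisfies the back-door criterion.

desc(X)\{X}={B,E,H,L}; candidates ⊆ {N}.
X↔B: latent back-door arc(s) into X.
size 0: {}; under {} X still reaches {B} ∋ B.
size 1: {N}; under {N} X still reaches {B} ∋ B.
X↔B cannot be blocked by any observed set — no back-door set.

X→B: no observed back-door set.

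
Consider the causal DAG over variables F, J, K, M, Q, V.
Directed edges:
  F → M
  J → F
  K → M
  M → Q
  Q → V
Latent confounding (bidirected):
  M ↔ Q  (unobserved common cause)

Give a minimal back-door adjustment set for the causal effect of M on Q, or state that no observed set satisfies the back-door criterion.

desc(M)\{M}={Q,V}; candidates ⊆ {F,J,K}.
M↔Q: latent back-door arc(s) into M.
size 0: {}; under {} M still reaches {F,J,K,Q,V} ∋ Q.
size 1: {F}, {J}, {K}; under {F} M still reaches {K,Q,V} ∋ Q.
size 2: {F,J}, {F,K}, {J,K}; under {F,J} M still reaches {K,Q,V} ∋ Q.
M↔Q cannot be blocked by any observed set — no back-door set.

M→Q: no observed back-door set.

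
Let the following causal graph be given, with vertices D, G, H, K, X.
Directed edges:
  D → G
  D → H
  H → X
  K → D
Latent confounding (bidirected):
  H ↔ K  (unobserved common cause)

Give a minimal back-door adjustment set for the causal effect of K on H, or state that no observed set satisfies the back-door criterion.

desc(K)\{K}={D,G,H,X}; candidates ⊆ {—}.
K↔H: latent back-door arc(s) into K.
size 0: {}; under {} K still reaches {H,X} ∋ H.
K↔H cannot be blocked by any observed set — no back-door set.

K→H: no observed back-door set.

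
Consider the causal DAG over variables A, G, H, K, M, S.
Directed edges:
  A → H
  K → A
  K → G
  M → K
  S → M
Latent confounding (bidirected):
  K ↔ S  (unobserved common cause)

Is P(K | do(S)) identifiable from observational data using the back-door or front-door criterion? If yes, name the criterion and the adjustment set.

P(K|do(S)): frontdoor, adjust for {M}.

desc(S)\{S}={A,G,H,K,M}; candidates ⊆ {—}.
S↔K: latent back-door arc(s) into S.
size 0: {}; under {} S still reaches {A,G,H,K} ∋ K.
S↔K cannot be blocked by any observed set — no back-door set.
{M}: (i) intercepts every directed S→K path; (ii) no back-door S→{M}; (iii) {S} blocks every back-door {M}→K. Front-door holds.
P(K|do(S)) = Σ_{M} P(M|S) Σ_{S'} P(K|M,S')P(S').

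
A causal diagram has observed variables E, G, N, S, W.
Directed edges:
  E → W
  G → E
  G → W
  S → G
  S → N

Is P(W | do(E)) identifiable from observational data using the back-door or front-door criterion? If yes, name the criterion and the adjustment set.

P(W|do(E)): backdoor, adjust for {G}.

desc(E)\{E}={W}; candidates ⊆ {G,N,S}.
size 0: {}; under {} E still reaches {G,N,S,W} ∋ W.
{G}: E⊥W given {G} in G with E→· removed — back-door holds.
P(W|do(E)) = Σ_{G} P(W|E,G)·P(G).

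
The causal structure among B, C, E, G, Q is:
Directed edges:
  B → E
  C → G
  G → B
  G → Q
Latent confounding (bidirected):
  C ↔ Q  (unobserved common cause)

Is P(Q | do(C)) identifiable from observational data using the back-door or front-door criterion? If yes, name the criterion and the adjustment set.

desc(C)\{C}={B,E,G,Q}; candidates ⊆ {—}.
C↔Q: latent back-door arc(s) into C.
size 0: {}; under {} C still reaches {Q} ∋ Q.
C↔Q cannot be blocked by any observed set — no back-door set.
{G}: (i) intercepts every directed C→Q path; (ii) no back-door C→{G}; (iii) {C} blocks every back-door {G}→Q. Front-door holds.
P(Q|do(C)) = Σ_{G} P(G|C) Σ_{C'} P(Q|G,C')P(C').

P(Q|do(C)): frontdoor, adjust for {G}.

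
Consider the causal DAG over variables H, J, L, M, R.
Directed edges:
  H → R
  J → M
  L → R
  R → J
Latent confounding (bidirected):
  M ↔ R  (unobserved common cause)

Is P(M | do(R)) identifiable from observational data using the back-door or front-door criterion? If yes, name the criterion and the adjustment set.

P(M|do(R)): frontdoor, adjust for {J}.

desc(R)\{R}={J,M}; candidates ⊆ {H,L}.
R↔M: latent back-door arc(s) into R.
size 0: {}; under {} R still reaches {H,L,M} ∋ M.
size 1: {H}, {L}; under {H} R still reaches {L,M} ∋ M.
size 2: {H,L}; under {H,L} R still reaches {M} ∋ M.
R↔M cannot be blocked by any observed set — no back-door set.
{J}: (i) intercepts every directed R→M path; (ii) no back-door R→{J}; (iii) {R} blocks every back-door {J}→M. Front-door holds.
P(M|do(R)) = Σ_{J} P(J|R) Σ_{R'} P(M|J,R')P(R').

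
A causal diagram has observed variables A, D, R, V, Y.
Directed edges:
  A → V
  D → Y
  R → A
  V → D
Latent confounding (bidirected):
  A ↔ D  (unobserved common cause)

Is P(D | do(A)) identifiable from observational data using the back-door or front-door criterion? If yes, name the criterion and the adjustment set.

P(D|do(A)): frontdoor, adjust for {V}.

desc(A)\{A}={D,V,Y}; candidates ⊆ {R}.
A↔D: latent back-door arc(s) into A.
size 0: {}; under {} A still reaches {D,R,Y} ∋ D.
size 1: {R}; under {R} A still reaches {D,Y} ∋ D.
A↔D cannot be blocked by any observed set — no back-door set.
{V}: (i) intercepts every directed A→D path; (ii) no back-door A→{V}; (iii) {A} blocks every back-door {V}→D. Front-door holds.
P(D|do(A)) = Σ_{V} P(V|A) Σ_{A'} P(D|V,A')P(A').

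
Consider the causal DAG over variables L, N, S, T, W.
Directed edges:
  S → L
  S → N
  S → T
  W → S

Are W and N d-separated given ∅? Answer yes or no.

No — W and N are d-connected given ∅.

Bayes-Ball from W | ∅ reaches {L,N,S,T}.
N ∈ reach(W|∅) ⇒ W ⊥̸ N | ∅.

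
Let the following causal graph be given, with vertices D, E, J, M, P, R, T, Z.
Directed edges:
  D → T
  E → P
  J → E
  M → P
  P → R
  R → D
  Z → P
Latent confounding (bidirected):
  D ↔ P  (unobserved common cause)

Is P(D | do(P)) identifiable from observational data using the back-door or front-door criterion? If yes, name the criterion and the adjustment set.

desc(P)\{P}={D,R,T}; candidates ⊆ {E,J,M,Z}.
P↔D: latent back-door arc(s) into P.
size 0: {}; under {} P still reaches {D,E,J,M,T,Z} ∋ D.
size 1: {E}, {J}, {M} …(+1); under {E} P still reaches {D,M,T,Z} ∋ D.
size 2: {E,J}, {E,M}, {E,Z} …(+3); under {E,J} P still reaches {D,M,T,Z} ∋ D.
P↔D cannot be blocked by any observed set — no back-door set.
{R}: (i) intercepts every directed P→D path; (ii) no back-door P→{R}; (iii) {P} blocks every back-door {R}→D. Front-door holds.
P(D|do(P)) = Σ_{R} P(R|P) Σ_{P'} P(D|R,P')P(P').

P(D|do(P)): frontdoor, adjust for {R}.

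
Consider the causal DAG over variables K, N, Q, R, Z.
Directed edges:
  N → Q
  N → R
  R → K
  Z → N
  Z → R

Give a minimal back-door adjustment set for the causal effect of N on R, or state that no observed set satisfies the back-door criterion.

desc(N)\{N}={K,Q,R}; candidates ⊆ {Z}.
size 0: {}; under {} N still reaches {K,R,Z} ∋ R.
{Z}: N⊥R given {Z} in G with N→· removed — back-door holds.

N→R: minimal back-door set {Z}.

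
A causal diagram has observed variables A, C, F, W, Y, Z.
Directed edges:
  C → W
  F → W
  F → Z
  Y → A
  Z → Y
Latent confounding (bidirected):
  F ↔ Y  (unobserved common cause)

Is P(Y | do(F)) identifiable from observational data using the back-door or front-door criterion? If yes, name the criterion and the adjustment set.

P(Y|do(F)): frontdoor, adjust for {Z}.

desc(F)\{F}={A,W,Y,Z}; candidates ⊆ {C}.
F↔Y: latent back-door arc(s) into F.
size 0: {}; under {} F still reaches {A,Y} ∋ Y.
size 1: {C}; under {C} F still reaches {A,Y} ∋ Y.
F↔Y cannot be blocked by any observed set — no back-door set.
{Z}: (i) intercepts every directed F→Y path; (ii) no back-door F→{Z}; (iii) {F} blocks every back-door {Z}→Y. Front-door holds.
P(Y|do(F)) = Σ_{Z} P(Z|F) Σ_{F'} P(Y|Z,F')P(F').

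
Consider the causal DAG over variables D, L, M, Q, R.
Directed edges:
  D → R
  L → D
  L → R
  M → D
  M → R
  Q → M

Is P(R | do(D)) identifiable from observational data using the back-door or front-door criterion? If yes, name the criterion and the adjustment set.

desc(D)\{D}={R}; candidates ⊆ {L,M,Q}.
size 0: {}; under {} D still reaches {L,M,Q,R} ∋ R.
size 1: {L}, {M}, {Q}; under {L} D still reaches {M,Q,R} ∋ R.
{L,M}: D⊥R given {L,M} in G with D→· removed — back-door holds.
P(R|do(D)) = Σ_{L,M} P(R|D,L,M)·P(L,M).

P(R|do(D)): backdoor, adjust for {L, M}.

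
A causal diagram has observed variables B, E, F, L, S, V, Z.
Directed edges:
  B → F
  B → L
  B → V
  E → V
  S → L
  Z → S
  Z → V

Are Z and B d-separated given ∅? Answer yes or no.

Bayes-Ball from Z | ∅ reaches {L,S,V}.
B ∉ reach(Z|∅) ⇒ Z ⊥ B | ∅.

Yes — Z ⊥ B | ∅.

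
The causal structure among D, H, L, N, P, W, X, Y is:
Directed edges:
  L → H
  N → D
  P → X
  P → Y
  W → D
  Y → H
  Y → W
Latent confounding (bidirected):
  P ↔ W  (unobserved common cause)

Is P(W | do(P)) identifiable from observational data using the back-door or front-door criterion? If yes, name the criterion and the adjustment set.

desc(P)\{P}={D,H,W,X,Y}; candidates ⊆ {L,N}.
P↔W: latent back-door arc(s) into P.
size 0: {}; under {} P still reaches {D,W} ∋ W.
size 1: {L}, {N}; under {L} P still reaches {D,W} ∋ W.
size 2: {L,N}; under {L,N} P still reaches {D,W} ∋ W.
P↔W cannot be blocked by any observed set — no back-door set.
{Y}: (i) intercepts every directed P→W path; (ii) no back-door P→{Y}; (iii) {P} blocks every back-door {Y}→W. Front-door holds.
P(W|do(P)) = Σ_{Y} P(Y|P) Σ_{P'} P(W|Y,P')P(P').

P(W|do(P)): frontdoor, adjust for {Y}.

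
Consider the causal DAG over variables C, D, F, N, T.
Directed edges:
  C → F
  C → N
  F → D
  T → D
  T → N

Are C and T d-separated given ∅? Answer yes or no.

Bayes-Ball from C | ∅ reaches {D,F,N}.
T ∉ reach(C|∅) ⇒ C ⊥ T | ∅.

Yes — C ⊥ T | ∅.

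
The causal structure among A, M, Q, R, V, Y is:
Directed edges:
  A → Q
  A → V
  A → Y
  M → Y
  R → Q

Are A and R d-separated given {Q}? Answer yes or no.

No — A and R are d-connected given {Q}.

Bayes-Ball from A | {Q} reaches {R,V,Y}.
R ∈ reach(A|{Q}) ⇒ A ⊥̸ R | {Q}.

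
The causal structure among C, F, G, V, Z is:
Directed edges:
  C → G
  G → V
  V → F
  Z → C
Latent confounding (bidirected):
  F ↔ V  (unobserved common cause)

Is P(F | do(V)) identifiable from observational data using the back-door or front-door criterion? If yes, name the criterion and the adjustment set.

desc(V)\{V}={F}; candidates ⊆ {C,G,Z}.
V↔F: latent back-door arc(s) into V.
size 0: {}; under {} V still reaches {C,F,G,Z} ∋ F.
size 1: {C}, {G}, {Z}; under {C} V still reaches {F,G} ∋ F.
size 2: {C,G}, {C,Z}, {G,Z}; under {C,G} V still reaches {F} ∋ F.
V↔F cannot be blocked by any observed set — no back-door set.
No mediator lies on a directed V→…→F path.
Neither criterion identifies P(F|do(V)) in this graph.

P(F|do(V)): not identifiable (no BD/FD set).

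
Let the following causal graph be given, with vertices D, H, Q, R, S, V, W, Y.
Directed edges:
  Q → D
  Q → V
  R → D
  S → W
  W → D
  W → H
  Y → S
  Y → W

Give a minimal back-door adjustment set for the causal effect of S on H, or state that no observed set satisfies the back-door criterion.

S→H: minimal back-door set {Y}.

desc(S)\{S}={D,H,W}; candidates ⊆ {Q,R,V,Y}.
size 0: {}; under {} S still reaches {D,H,W,Y} ∋ H.
{Y}: S⊥H given {Y} in G with S→· removed — back-door holds.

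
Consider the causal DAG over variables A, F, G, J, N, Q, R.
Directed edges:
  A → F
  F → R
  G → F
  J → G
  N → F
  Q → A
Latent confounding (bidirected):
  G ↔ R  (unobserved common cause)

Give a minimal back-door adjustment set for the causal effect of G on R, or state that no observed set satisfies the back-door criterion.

G→R: no observed back-door set.

desc(G)\{G}={F,R}; candidates ⊆ {A,J,N,Q}.
G↔R: latent back-door arc(s) into G.
size 0: {}; under {} G still reaches {J,R} ∋ R.
size 1: {A}, {J}, {N} …(+1); under {A} G still reaches {J,R} ∋ R.
size 2: {A,J}, {A,N}, {A,Q} …(+3); under {A,J} G still reaches {R} ∋ R.
G↔R cannot be blocked by any observed set — no back-door set.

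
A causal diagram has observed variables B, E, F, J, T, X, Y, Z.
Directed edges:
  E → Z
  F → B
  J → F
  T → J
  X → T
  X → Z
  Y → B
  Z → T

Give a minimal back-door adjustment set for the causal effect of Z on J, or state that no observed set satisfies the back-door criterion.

desc(Z)\{Z}={B,F,J,T}; candidates ⊆ {E,X,Y}.
size 0: {}; under {} Z still reaches {B,E,F,J,T,X} ∋ J.
{X}: Z⊥J given {X} in G with Z→· removed — back-door holds.

Z→J: minimal back-door set {X}.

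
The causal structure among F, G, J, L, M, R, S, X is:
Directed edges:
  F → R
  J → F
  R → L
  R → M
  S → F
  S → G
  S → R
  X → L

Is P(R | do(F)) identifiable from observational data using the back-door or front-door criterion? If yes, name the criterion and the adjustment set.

P(R|do(F)): backdoor, adjust for {S}.

desc(F)\{F}={L,M,R}; candidates ⊆ {G,J,S,X}.
size 0: {}; under {} F still reaches {G,J,L,M,R,S} ∋ R.
{S}: F⊥R given {S} in G with F→· removed — back-door holds.
P(R|do(F)) = Σ_{S} P(R|F,S)·P(S).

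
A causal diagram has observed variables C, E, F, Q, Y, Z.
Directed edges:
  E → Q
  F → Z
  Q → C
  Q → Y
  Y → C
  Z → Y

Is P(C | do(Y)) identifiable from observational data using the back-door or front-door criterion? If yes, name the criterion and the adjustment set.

P(C|do(Y)): backdoor, adjust for {Q}.

desc(Y)\{Y}={C}; candidates ⊆ {E,F,Q,Z}.
size 0: {}; under {} Y still reaches {C,E,F,Q,Z} ∋ C.
{Q}: Y⊥C given {Q} in G with Y→· removed — back-door holds.
P(C|do(Y)) = Σ_{Q} P(C|Y,Q)·P(Q).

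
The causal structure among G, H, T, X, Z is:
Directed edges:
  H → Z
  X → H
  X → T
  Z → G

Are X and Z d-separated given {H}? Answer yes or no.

Bayes-Ball from X | {H} reaches {T}.
Z ∉ reach(X|{H}) ⇒ X ⊥ Z | {H}.

Yes — X ⊥ Z | {H}.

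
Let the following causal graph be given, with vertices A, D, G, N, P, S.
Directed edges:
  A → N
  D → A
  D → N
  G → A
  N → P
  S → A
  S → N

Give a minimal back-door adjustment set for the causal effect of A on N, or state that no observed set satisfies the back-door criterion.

A→N: minimal back-door set {D, S}.

desc(A)\{A}={N,P}; candidates ⊆ {D,G,S}.
size 0: {}; under {} A still reaches {D,G,N,P,S} ∋ N.
size 1: {D}, {G}, {S}; under {D} A still reaches {G,N,P,S} ∋ N.
{D,S}: A⊥N given {D,S} in G with A→· removed — back-door holds.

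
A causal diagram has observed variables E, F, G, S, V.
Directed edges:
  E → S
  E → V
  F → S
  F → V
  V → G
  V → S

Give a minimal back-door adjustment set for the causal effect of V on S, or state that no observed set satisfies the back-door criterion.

desc(V)\{V}={G,S}; candidates ⊆ {E,F}.
size 0: {}; under {} V still reaches {E,F,S} ∋ S.
size 1: {E}, {F}; under {E} V still reaches {F,S} ∋ S.
{E,F}: V⊥S given {E,F} in G with V→· removed — back-door holds.

V→S: minimal back-door set {E, F}.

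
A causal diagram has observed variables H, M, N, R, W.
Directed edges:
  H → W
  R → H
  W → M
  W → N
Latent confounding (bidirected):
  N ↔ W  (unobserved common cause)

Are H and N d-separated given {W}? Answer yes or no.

Bayes-Ball from H | {W} reaches {N,R}.
N ∈ reach(H|{W}) ⇒ H ⊥̸ N | {W}.

No — H and N are d-connected given {W}.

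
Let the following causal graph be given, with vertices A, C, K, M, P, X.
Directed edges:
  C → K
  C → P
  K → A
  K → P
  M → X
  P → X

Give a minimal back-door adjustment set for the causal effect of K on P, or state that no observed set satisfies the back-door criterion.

K→P: minimal back-door set {C}.

desc(K)\{K}={A,P,X}; candidates ⊆ {C,M}.
size 0: {}; under {} K still reaches {C,P,X} ∋ P.
{C}: K⊥P given {C} in G with K→· removed — back-door holds.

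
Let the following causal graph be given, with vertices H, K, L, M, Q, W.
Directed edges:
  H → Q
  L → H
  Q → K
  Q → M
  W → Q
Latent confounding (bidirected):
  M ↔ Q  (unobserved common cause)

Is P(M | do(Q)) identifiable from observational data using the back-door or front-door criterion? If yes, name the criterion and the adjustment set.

P(M|do(Q)): not identifiable (no BD/FD set).

desc(Q)\{Q}={K,M}; candidates ⊆ {H,L,W}.
Q↔M: latent back-door arc(s) into Q.
size 0: {}; under {} Q still reaches {H,L,M,W} ∋ M.
size 1: {H}, {L}, {W}; under {H} Q still reaches {M,W} ∋ M.
size 2: {H,L}, {H,W}, {L,W}; under {H,L} Q still reaches {M,W} ∋ M.
Q↔M cannot be blocked by any observed set — no back-door set.
No mediator lies on a directed Q→…→M path.
Neither criterion identifies P(M|do(Q)) in this graph.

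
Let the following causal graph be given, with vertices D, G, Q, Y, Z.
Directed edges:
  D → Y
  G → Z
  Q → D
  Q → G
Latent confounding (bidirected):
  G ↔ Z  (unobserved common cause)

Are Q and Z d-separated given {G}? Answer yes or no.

No — Q and Z are d-connected given {G}.

Bayes-Ball from Q | {G} reaches {D,Y,Z}.
Z ∈ reach(Q|{G}) ⇒ Q ⊥̸ Z | {G}.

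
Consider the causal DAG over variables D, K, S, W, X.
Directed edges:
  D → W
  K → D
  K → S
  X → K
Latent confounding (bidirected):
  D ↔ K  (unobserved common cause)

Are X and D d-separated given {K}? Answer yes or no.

No — X and D are d-connected given {K}.

Bayes-Ball from X | {K} reaches {D,W}.
D ∈ reach(X|{K}) ⇒ X ⊥̸ D | {K}.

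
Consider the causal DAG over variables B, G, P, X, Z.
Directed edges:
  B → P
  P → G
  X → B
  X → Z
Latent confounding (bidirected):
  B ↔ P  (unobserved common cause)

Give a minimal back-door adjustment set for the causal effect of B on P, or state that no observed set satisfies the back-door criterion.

desc(B)\{B}={G,P}; candidates ⊆ {X,Z}.
B↔P: latent back-door arc(s) into B.
size 0: {}; under {} B still reaches {G,P,X,Z} ∋ P.
size 1: {X}, {Z}; under {X} B still reaches {G,P} ∋ P.
size 2: {X,Z}; under {X,Z} B still reaches {G,P} ∋ P.
B↔P cannot be blocked by any observed set — no back-door set.

B→P: no observed back-door set.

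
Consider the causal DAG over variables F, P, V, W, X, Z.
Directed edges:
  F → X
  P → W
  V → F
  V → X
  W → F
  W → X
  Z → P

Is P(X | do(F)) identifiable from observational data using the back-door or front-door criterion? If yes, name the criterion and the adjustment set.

desc(F)\{F}={X}; candidates ⊆ {P,V,W,Z}.
size 0: {}; under {} F still reaches {P,V,W,X,Z} ∋ X.
size 1: {P}, {V}, {W} …(+1); under {P} F still reaches {V,W,X} ∋ X.
{V,W}: F⊥X given {V,W} in G with F→· removed — back-door holds.
P(X|do(F)) = Σ_{V,W} P(X|F,V,W)·P(V,W).

P(X|do(F)): backdoor, adjust for {V, W}.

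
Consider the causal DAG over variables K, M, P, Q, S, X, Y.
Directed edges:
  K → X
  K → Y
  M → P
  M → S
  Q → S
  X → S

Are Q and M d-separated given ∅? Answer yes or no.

Bayes-Ball from Q | ∅ reaches {S}.
M ∉ reach(Q|∅) ⇒ Q ⊥ M | ∅.

Yes — Q ⊥ M | ∅.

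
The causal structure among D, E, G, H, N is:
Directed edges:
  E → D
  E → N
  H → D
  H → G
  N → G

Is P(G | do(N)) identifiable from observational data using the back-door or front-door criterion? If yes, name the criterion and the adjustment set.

desc(N)\{N}={G}; candidates ⊆ {D,E,H}.
∅: N⊥G given ∅ in G with N→· removed — back-door holds.
P(G|do(N)) = P(G|N) — no adjustment needed.

P(G|do(N)): backdoor, adjust for ∅.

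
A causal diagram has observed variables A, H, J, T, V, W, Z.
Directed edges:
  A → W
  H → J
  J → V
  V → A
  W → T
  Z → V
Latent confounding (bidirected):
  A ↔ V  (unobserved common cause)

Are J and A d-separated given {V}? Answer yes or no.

Bayes-Ball from J | {V} reaches {A,H,T,W,Z}.
A ∈ reach(J|{V}) ⇒ J ⊥̸ A | {V}.

No — J and A are d-connected given {V}.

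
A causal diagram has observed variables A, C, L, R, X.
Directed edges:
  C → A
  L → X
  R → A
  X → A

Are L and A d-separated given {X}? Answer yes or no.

Bayes-Ball from L | {X} reaches ∅.
A ∉ reach(L|{X}) ⇒ L ⊥ A | {X}.

Yes — L ⊥ A | {X}.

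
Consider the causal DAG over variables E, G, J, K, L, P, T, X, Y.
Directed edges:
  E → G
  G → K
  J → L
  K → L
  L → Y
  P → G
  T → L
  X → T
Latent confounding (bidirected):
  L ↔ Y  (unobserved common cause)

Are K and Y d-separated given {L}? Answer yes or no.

No — K and Y are d-connected given {L}.

Bayes-Ball from K | {L} reaches {E,G,J,P,T,X,Y}.
Y ∈ reach(K|{L}) ⇒ K ⊥̸ Y | {L}.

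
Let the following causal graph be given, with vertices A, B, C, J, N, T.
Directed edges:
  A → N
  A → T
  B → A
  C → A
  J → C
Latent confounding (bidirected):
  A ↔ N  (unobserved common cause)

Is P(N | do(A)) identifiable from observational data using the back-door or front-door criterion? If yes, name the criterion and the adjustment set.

desc(A)\{A}={N,T}; candidates ⊆ {B,C,J}.
A↔N: latent back-door arc(s) into A.
size 0: {}; under {} A still reaches {B,C,J,N} ∋ N.
size 1: {B}, {C}, {J}; under {B} A still reaches {C,J,N} ∋ N.
size 2: {B,C}, {B,J}, {C,J}; under {B,C} A still reaches {N} ∋ N.
A↔N cannot be blocked by any observed set — no back-door set.
No mediator lies on a directed A→…→N path.
Neither criterion identifies P(N|do(A)) in this graph.

P(N|do(A)): not identifiable (no BD/FD set).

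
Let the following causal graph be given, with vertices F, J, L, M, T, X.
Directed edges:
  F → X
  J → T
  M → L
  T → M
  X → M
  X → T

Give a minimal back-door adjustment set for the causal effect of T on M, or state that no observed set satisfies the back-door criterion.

desc(T)\{T}={L,M}; candidates ⊆ {F,J,X}.
size 0: {}; under {} T still reaches {F,J,L,M,X} ∋ M.
{X}: T⊥M given {X} in G with T→· removed — back-door holds.

T→M: minimal back-door set {X}.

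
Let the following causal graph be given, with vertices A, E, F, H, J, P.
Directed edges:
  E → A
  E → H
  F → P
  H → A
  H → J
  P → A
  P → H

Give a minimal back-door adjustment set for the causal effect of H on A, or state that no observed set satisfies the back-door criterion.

desc(H)\{H}={A,J}; candidates ⊆ {E,F,P}.
size 0: {}; under {} H still reaches {A,E,F,P} ∋ A.
size 1: {E}, {F}, {P}; under {E} H still reaches {A,F,P} ∋ A.
{E,P}: H⊥A given {E,P} in G with H→· removed — back-door holds.

H→A: minimal back-door set {E, P}.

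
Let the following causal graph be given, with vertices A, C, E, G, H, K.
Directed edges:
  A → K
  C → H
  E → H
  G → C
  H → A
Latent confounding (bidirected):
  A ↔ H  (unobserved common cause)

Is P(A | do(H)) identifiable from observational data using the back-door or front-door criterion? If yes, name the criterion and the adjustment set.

desc(H)\{H}={A,K}; candidates ⊆ {C,E,G}.
H↔A: latent back-door arc(s) into H.
size 0: {}; under {} H still reaches {A,C,E,G,K} ∋ A.
size 1: {C}, {E}, {G}; under {C} H still reaches {A,E,K} ∋ A.
size 2: {C,E}, {C,G}, {E,G}; under {C,E} H still reaches {A,K} ∋ A.
H↔A cannot be blocked by any observed set — no back-door set.
No mediator lies on a directed H→…→A path.
Neither criterion identifies P(A|do(H)) in this graph.

P(A|do(H)): not identifiable (no BD/FD set).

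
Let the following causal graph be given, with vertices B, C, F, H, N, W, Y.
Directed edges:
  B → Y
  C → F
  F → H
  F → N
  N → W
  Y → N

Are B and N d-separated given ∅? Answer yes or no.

Bayes-Ball from B | ∅ reaches {N,W,Y}.
N ∈ reach(B|∅) ⇒ B ⊥̸ N | ∅.

No — B and N are d-connected given ∅.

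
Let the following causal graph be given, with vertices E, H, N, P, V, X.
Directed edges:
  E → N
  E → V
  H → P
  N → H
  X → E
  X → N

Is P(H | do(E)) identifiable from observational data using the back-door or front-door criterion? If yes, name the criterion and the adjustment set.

P(H|do(E)): backdoor, adjust for {X}.

desc(E)\{E}={H,N,P,V}; candidates ⊆ {X}.
size 0: {}; under {} E still reaches {H,N,P,X} ∋ H.
{X}: E⊥H given {X} in G with E→· removed — back-door holds.
P(H|do(E)) = Σ_{X} P(H|E,X)·P(X).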